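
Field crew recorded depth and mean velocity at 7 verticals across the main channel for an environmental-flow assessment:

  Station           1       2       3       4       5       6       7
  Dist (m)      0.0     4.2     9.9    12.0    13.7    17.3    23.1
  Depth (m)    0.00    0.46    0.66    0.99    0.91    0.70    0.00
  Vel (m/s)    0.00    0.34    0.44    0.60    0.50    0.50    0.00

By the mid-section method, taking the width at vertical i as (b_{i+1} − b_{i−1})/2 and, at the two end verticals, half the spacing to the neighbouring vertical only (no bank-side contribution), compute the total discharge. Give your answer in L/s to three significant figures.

5890 L/s

w_2 = (9.9 − 0.0)/2 = 4.95 m; q_2 = 0.34 × 0.46 × 4.95 = 0.7742 m³/s
w_3 = (12.0 − 4.2)/2 = 3.9 m; q_3 = 0.44 × 0.66 × 3.9 = 1.133 m³/s
w_4 = (13.7 − 9.9)/2 = 1.9 m; q_4 = 0.60 × 0.99 × 1.9 = 1.129 m³/s
w_5 = (17.3 − 12.0)/2 = 2.65 m; q_5 = 0.50 × 0.91 × 2.65 = 1.206 m³/s
w_6 = (23.1 − 13.7)/2 = 4.7 m; q_6 = 0.50 × 0.70 × 4.7 = 1.645 m³/s
Stations 1, 7 contribute zero (depth or velocity is 0).
Q = Σ qᵢ = 5.886 m³/s
= 5.886 × 1000 = 5886 L/s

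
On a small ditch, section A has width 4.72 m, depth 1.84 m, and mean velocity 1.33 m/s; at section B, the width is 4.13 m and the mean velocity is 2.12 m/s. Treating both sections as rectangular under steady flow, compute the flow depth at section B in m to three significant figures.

Q = A₁V₁ = (4.72×1.84) × 1.33 = 11.55 m³/s
d₂ = Q/(b₂ V₂) = 11.55/(4.13×2.12) = 1.319 m

1.32 m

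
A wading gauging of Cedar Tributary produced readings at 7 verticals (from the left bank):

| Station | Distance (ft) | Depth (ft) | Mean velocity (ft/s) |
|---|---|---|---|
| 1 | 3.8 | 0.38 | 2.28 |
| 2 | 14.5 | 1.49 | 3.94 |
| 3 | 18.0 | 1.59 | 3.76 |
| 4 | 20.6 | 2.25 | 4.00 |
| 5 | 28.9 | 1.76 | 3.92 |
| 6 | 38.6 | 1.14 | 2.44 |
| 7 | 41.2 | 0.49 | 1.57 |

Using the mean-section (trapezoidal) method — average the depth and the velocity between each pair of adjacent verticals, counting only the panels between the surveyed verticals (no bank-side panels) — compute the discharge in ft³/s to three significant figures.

Panel 1-2: Δb = 10.7 ft, d̄ = (0.38+1.49)/2 = 0.935, v̄ = (2.28+3.94)/2 = 3.11 → q = 10.7×0.935×3.11 = 31.11 ft³/s
Panel 2-3: Δb = 3.5 ft, d̄ = (1.49+1.59)/2 = 1.54, v̄ = (3.94+3.76)/2 = 3.85 → q = 3.5×1.54×3.85 = 20.75 ft³/s
Panel 3-4: Δb = 2.6 ft, d̄ = (1.59+2.25)/2 = 1.92, v̄ = (3.76+4.00)/2 = 3.88 → q = 2.6×1.92×3.88 = 19.37 ft³/s
Panel 4-5: Δb = 8.3 ft, d̄ = (2.25+1.76)/2 = 2.005, v̄ = (4.00+3.92)/2 = 3.96 → q = 8.3×2.005×3.96 = 65.90 ft³/s
Panel 5-6: Δb = 9.7 ft, d̄ = (1.76+1.14)/2 = 1.45, v̄ = (3.92+2.44)/2 = 3.18 → q = 9.7×1.45×3.18 = 44.73 ft³/s
Panel 6-7: Δb = 2.6 ft, d̄ = (1.14+0.49)/2 = 0.815, v̄ = (2.44+1.57)/2 = 2.005 → q = 2.6×0.815×2.005 = 4.249 ft³/s
Q = Σ q = 186.1 ft³/s

186 ft³/s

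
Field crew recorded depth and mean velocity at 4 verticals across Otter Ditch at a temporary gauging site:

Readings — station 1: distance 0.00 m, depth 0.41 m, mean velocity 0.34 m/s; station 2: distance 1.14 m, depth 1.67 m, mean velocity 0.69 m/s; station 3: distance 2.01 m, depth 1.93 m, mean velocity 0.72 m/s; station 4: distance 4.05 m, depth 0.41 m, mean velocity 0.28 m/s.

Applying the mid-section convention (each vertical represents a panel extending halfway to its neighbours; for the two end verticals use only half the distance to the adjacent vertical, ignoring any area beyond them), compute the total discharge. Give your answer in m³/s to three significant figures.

w_1 = (1.14 − 0.00)/2 = 0.57 m; q_1 = 0.34 × 0.41 × 0.57 = 0.07946 m³/s
w_2 = (2.01 − 0.00)/2 = 1.005 m; q_2 = 0.69 × 1.67 × 1.005 = 1.158 m³/s
w_3 = (4.05 − 1.14)/2 = 1.455 m; q_3 = 0.72 × 1.93 × 1.455 = 2.022 m³/s
w_4 = (4.05 − 2.01)/2 = 1.02 m; q_4 = 0.28 × 0.41 × 1.02 = 0.1171 m³/s
Q = Σ qᵢ = 3.376 m³/s

3.38 m³/s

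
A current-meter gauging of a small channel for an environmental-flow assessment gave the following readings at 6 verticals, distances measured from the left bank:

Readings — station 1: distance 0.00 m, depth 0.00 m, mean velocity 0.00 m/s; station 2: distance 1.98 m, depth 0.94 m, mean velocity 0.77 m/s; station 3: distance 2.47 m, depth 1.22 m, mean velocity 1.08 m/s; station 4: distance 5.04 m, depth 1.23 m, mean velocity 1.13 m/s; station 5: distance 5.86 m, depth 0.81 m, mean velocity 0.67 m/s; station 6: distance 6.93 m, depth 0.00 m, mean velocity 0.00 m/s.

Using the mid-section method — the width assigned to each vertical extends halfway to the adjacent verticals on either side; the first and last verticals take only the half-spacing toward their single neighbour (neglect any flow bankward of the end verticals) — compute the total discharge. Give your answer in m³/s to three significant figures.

5.78 m³/s

w_2 = (2.47 − 0.00)/2 = 1.235 m; q_2 = 0.77 × 0.94 × 1.235 = 0.8939 m³/s
w_3 = (5.04 − 1.98)/2 = 1.53 m; q_3 = 1.08 × 1.22 × 1.53 = 2.016 m³/s
w_4 = (5.86 − 2.47)/2 = 1.695 m; q_4 = 1.13 × 1.23 × 1.695 = 2.356 m³/s
w_5 = (6.93 − 5.04)/2 = 0.945 m; q_5 = 0.67 × 0.81 × 0.945 = 0.5129 m³/s
Stations 1, 6 contribute zero (depth or velocity is 0).
Q = Σ qᵢ = 5.779 m³/s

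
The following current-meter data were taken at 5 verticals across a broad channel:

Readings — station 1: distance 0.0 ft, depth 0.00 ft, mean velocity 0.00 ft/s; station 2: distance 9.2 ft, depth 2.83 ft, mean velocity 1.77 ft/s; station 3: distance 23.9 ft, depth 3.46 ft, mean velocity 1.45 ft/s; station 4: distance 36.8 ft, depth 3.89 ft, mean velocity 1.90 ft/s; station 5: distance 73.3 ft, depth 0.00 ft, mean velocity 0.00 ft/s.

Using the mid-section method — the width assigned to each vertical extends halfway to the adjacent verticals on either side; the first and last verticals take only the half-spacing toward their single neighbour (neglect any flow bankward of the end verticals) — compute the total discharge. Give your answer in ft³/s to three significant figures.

312 ft³/s

w_2 = (23.9 − 0.0)/2 = 11.95 ft; q_2 = 1.77 × 2.83 × 11.95 = 59.86 ft³/s
w_3 = (36.8 − 9.2)/2 = 13.8 ft; q_3 = 1.45 × 3.46 × 13.8 = 69.23 ft³/s
w_4 = (73.3 − 23.9)/2 = 24.7 ft; q_4 = 1.90 × 3.89 × 24.7 = 182.6 ft³/s
Stations 1, 5 contribute zero (depth or velocity is 0).
Q = Σ qᵢ = 311.7 ft³/s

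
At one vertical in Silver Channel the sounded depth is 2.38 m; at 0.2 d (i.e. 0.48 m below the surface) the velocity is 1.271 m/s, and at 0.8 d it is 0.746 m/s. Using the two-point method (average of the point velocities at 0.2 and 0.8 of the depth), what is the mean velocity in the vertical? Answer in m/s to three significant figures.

v̄ = (1.271 + 0.746) / 2 = 1.009 m/s

1.01 m/s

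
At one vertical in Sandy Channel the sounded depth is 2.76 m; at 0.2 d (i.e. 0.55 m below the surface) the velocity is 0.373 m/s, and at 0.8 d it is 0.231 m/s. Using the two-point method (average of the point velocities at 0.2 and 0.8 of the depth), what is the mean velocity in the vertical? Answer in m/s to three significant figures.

0.302 m/s

v̄ = (0.373 + 0.231) / 2 = 0.3020 m/s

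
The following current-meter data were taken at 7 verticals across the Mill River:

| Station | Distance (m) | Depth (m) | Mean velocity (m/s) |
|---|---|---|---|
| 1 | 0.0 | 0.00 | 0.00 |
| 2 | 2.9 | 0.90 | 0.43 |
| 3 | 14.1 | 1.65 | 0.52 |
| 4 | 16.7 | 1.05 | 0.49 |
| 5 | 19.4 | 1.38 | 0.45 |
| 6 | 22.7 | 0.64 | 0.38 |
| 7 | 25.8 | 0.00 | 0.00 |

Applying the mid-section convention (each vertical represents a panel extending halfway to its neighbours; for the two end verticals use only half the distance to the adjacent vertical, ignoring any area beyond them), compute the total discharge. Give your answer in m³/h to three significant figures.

45600 m³/h

w_2 = (14.1 − 0.0)/2 = 7.05 m; q_2 = 0.43 × 0.90 × 7.05 = 2.728 m³/s
w_3 = (16.7 − 2.9)/2 = 6.9 m; q_3 = 0.52 × 1.65 × 6.9 = 5.920 m³/s
w_4 = (19.4 − 14.1)/2 = 2.65 m; q_4 = 0.49 × 1.05 × 2.65 = 1.363 m³/s
w_5 = (22.7 − 16.7)/2 = 3 m; q_5 = 0.45 × 1.38 × 3 = 1.863 m³/s
w_6 = (25.8 − 19.4)/2 = 3.2 m; q_6 = 0.38 × 0.64 × 3.2 = 0.7782 m³/s
Stations 1, 7 contribute zero (depth or velocity is 0).
Q = Σ qᵢ = 12.65 m³/s
= 12.65 × 3600 = 45550 m³/h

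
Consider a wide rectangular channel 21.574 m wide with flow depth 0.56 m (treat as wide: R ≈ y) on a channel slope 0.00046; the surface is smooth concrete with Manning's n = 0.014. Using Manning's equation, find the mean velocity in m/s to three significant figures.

A = b·y = 21.574 × 0.56 = 12.08 m²
Wide channel: R ≈ y = 0.56 m
Q = (1/n)·A·R^(2/3)·S^(1/2) = (1/0.014) × 12.08 × 0.5600^(2/3) × 0.00046^(1/2) = 12.57 m³/s
V = Q/A = 12.57/12.08 = 1.041 m/s

1.04 m/s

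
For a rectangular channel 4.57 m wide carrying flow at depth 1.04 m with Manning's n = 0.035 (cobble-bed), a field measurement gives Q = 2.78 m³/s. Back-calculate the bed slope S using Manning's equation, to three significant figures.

A = b·y = 4.57 × 1.04 = 4.753 m²
P = b + 2y = 4.57 + 2×1.04 = 6.650 m
R = A/P = 4.753/6.650 = 0.7147 m
S = (Q·n / (1·A·R^(2/3)))² = (2.78×0.035 / (1×4.753×0.7994))² = 0.0006559

0.000656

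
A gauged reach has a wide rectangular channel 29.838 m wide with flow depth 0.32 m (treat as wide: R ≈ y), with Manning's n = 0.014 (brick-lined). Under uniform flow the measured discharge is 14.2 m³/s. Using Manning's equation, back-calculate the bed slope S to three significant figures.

A = b·y = 29.838 × 0.32 = 9.548 m²
Wide channel: R ≈ y = 0.32 m
S = (Q·n / (1·A·R^(2/3)))² = (14.2×0.014 / (1×9.548×0.4678))² = 0.001981

0.00198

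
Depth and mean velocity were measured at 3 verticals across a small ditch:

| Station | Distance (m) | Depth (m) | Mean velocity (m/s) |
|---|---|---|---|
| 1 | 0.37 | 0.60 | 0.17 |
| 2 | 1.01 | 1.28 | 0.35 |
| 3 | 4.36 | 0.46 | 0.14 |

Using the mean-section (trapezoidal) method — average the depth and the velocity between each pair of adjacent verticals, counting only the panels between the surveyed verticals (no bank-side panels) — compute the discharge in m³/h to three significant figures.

Panel 1-2: Δb = 0.64 m, d̄ = (0.60+1.28)/2 = 0.94, v̄ = (0.17+0.35)/2 = 0.26 → q = 0.64×0.94×0.26 = 0.1564 m³/s
Panel 2-3: Δb = 3.35 m, d̄ = (1.28+0.46)/2 = 0.87, v̄ = (0.35+0.14)/2 = 0.245 → q = 3.35×0.87×0.245 = 0.7141 m³/s
Q = Σ q = 0.8705 m³/s
= 0.8705 × 3600 = 3134 m³/h

3130 m³/h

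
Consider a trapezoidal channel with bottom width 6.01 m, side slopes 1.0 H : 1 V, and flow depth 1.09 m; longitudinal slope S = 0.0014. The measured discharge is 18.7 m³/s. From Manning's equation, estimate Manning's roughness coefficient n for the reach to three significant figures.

A = (b + z·y)·y = (6.01 + 1.0×1.09)×1.09 = 7.739 m²
P = b + 2y√(1+z²) = 6.01 + 2×1.09×√(1+1.0²) = 9.093 m
R = A/P = 7.739/9.093 = 0.8511 m
n = (1/Q)·A·R^(2/3)·S^(1/2) = (1/18.7) × 7.739 × 0.8981 × 0.03742 = 0.01391

0.0139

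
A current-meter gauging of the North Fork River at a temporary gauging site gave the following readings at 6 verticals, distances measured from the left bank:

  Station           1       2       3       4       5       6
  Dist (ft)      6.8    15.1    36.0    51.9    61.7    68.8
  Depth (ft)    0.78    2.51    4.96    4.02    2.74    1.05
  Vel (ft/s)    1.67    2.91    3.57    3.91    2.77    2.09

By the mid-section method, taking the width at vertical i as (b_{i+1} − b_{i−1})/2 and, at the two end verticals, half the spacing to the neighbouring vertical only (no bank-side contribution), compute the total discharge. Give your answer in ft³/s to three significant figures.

w_1 = (15.1 − 6.8)/2 = 4.15 ft; q_1 = 1.67 × 0.78 × 4.15 = 5.406 ft³/s
w_2 = (36.0 − 6.8)/2 = 14.6 ft; q_2 = 2.91 × 2.51 × 14.6 = 106.6 ft³/s
w_3 = (51.9 − 15.1)/2 = 18.4 ft; q_3 = 3.57 × 4.96 × 18.4 = 325.8 ft³/s
w_4 = (61.7 − 36.0)/2 = 12.85 ft; q_4 = 3.91 × 4.02 × 12.85 = 202.0 ft³/s
w_5 = (68.8 − 51.9)/2 = 8.45 ft; q_5 = 2.77 × 2.74 × 8.45 = 64.13 ft³/s
w_6 = (68.8 − 61.7)/2 = 3.55 ft; q_6 = 2.09 × 1.05 × 3.55 = 7.790 ft³/s
Q = Σ qᵢ = 711.8 ft³/s

712 ft³/s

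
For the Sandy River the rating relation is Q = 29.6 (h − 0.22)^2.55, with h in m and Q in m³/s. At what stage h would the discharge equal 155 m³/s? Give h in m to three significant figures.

h − h₀ = (Q/C)^(1/b) = (155/29.6)^(1/2.55) = 1.914 m
h = 0.22 + 1.914 = 2.134 m

2.13 m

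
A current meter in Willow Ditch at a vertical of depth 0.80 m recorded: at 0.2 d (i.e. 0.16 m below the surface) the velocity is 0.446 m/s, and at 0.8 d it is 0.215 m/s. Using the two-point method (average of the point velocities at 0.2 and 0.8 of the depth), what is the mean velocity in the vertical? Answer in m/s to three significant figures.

v̄ = (0.446 + 0.215) / 2 = 0.3305 m/s

0.331 m/s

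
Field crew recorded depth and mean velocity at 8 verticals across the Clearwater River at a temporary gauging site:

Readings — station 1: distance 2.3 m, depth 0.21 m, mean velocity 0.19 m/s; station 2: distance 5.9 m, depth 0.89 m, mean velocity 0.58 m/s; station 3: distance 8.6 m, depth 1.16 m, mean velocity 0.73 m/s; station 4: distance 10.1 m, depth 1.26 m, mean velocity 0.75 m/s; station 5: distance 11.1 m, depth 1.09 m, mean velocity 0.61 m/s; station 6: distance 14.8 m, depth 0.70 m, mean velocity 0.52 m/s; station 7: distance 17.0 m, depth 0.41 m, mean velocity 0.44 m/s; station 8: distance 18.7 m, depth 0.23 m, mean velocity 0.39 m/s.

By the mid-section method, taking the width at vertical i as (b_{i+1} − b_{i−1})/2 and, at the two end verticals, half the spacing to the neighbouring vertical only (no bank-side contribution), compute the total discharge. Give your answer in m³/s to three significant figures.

w_1 = (5.9 − 2.3)/2 = 1.8 m; q_1 = 0.19 × 0.21 × 1.8 = 0.07182 m³/s
w_2 = (8.6 − 2.3)/2 = 3.15 m; q_2 = 0.58 × 0.89 × 3.15 = 1.626 m³/s
w_3 = (10.1 − 5.9)/2 = 2.1 m; q_3 = 0.73 × 1.16 × 2.1 = 1.778 m³/s
w_4 = (11.1 − 8.6)/2 = 1.25 m; q_4 = 0.75 × 1.26 × 1.25 = 1.181 m³/s
w_5 = (14.8 − 10.1)/2 = 2.35 m; q_5 = 0.61 × 1.09 × 2.35 = 1.563 m³/s
w_6 = (17.0 − 11.1)/2 = 2.95 m; q_6 = 0.52 × 0.70 × 2.95 = 1.074 m³/s
w_7 = (18.7 − 14.8)/2 = 1.95 m; q_7 = 0.44 × 0.41 × 1.95 = 0.3518 m³/s
w_8 = (18.7 − 17.0)/2 = 0.85 m; q_8 = 0.39 × 0.23 × 0.85 = 0.07625 m³/s
Q = Σ qᵢ = 7.722 m³/s

7.72 m³/s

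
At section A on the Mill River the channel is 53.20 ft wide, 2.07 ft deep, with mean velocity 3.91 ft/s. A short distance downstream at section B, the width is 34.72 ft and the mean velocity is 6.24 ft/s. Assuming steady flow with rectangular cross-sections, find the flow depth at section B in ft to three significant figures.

1.99 ft

Q = A₁V₁ = (53.20×2.07) × 3.91 = 430.6 ft³/s
d₂ = Q/(b₂ V₂) = 430.6/(34.72×6.24) = 1.987 ft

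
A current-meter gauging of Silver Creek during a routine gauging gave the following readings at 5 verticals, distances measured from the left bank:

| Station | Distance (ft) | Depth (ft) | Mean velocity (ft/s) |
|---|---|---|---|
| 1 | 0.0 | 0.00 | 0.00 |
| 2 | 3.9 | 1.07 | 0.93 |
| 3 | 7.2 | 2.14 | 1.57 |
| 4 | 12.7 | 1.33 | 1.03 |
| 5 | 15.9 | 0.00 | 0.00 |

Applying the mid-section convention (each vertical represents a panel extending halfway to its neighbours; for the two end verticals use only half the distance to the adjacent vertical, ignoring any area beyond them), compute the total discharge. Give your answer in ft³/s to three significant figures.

24.3 ft³/s

w_2 = (7.2 − 0.0)/2 = 3.6 ft; q_2 = 0.93 × 1.07 × 3.6 = 3.582 ft³/s
w_3 = (12.7 − 3.9)/2 = 4.4 ft; q_3 = 1.57 × 2.14 × 4.4 = 14.78 ft³/s
w_4 = (15.9 − 7.2)/2 = 4.35 ft; q_4 = 1.03 × 1.33 × 4.35 = 5.959 ft³/s
Stations 1, 5 contribute zero (depth or velocity is 0).
Q = Σ qᵢ = 24.32 ft³/s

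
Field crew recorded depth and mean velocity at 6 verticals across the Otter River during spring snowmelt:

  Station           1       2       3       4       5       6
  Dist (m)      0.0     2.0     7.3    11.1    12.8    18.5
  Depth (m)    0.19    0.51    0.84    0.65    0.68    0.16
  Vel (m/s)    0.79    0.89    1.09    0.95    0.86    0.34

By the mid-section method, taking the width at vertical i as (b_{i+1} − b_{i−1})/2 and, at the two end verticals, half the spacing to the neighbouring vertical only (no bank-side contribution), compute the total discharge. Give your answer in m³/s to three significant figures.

9.99 m³/s

w_1 = (2.0 − 0.0)/2 = 1 m; q_1 = 0.79 × 0.19 × 1 = 0.1501 m³/s
w_2 = (7.3 − 0.0)/2 = 3.65 m; q_2 = 0.89 × 0.51 × 3.65 = 1.657 m³/s
w_3 = (11.1 − 2.0)/2 = 4.55 m; q_3 = 1.09 × 0.84 × 4.55 = 4.166 m³/s
w_4 = (12.8 − 7.3)/2 = 2.75 m; q_4 = 0.95 × 0.65 × 2.75 = 1.698 m³/s
w_5 = (18.5 − 11.1)/2 = 3.7 m; q_5 = 0.86 × 0.68 × 3.7 = 2.164 m³/s
w_6 = (18.5 − 12.8)/2 = 2.85 m; q_6 = 0.34 × 0.16 × 2.85 = 0.1550 m³/s
Q = Σ qᵢ = 9.990 m³/s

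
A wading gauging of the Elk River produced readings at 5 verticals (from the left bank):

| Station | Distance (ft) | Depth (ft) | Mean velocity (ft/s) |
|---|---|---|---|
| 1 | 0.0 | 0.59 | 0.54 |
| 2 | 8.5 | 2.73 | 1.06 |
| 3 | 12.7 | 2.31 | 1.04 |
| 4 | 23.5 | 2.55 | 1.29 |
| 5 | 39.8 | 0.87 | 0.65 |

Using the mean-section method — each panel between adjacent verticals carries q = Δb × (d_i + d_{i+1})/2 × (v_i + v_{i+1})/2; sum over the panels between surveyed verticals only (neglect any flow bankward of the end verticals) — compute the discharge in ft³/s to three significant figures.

Panel 1-2: Δb = 8.5 ft, d̄ = (0.59+2.73)/2 = 1.66, v̄ = (0.54+1.06)/2 = 0.8 → q = 8.5×1.66×0.8 = 11.29 ft³/s
Panel 2-3: Δb = 4.2 ft, d̄ = (2.73+2.31)/2 = 2.52, v̄ = (1.06+1.04)/2 = 1.05 → q = 4.2×2.52×1.05 = 11.11 ft³/s
Panel 3-4: Δb = 10.8 ft, d̄ = (2.31+2.55)/2 = 2.43, v̄ = (1.04+1.29)/2 = 1.165 → q = 10.8×2.43×1.165 = 30.57 ft³/s
Panel 4-5: Δb = 16.3 ft, d̄ = (2.55+0.87)/2 = 1.71, v̄ = (1.29+0.65)/2 = 0.97 → q = 16.3×1.71×0.97 = 27.04 ft³/s
Q = Σ q = 80.01 ft³/s

80.0 ft³/s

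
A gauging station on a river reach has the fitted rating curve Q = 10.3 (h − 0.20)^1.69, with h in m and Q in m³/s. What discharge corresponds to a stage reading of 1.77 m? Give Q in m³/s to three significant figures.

Q = 10.3 × (1.77 − 0.20)^1.69 = 10.3 × 1.57^1.69 = 22.08 m³/s

22.1 m³/s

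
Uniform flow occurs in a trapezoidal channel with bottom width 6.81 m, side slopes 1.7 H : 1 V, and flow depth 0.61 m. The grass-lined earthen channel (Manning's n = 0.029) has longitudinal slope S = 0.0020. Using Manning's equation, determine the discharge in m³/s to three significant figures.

A = (b + z·y)·y = (6.81 + 1.7×0.61)×0.61 = 4.787 m²
P = b + 2y√(1+z²) = 6.81 + 2×0.61×√(1+1.7²) = 9.216 m
R = A/P = 4.787/9.216 = 0.5194 m
Q = (1/n)·A·R^(2/3)·S^(1/2) = (1/0.029) × 4.787 × 0.5194^(2/3) × 0.0020^(1/2) = 4.769 m³/s

4.77 m³/s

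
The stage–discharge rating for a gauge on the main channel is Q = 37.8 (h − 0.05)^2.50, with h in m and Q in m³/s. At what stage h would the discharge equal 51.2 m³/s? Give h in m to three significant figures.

h − h₀ = (Q/C)^(1/b) = (51.2/37.8)^(1/2.50) = 1.129 m
h = 0.05 + 1.129 = 1.179 m

1.18 m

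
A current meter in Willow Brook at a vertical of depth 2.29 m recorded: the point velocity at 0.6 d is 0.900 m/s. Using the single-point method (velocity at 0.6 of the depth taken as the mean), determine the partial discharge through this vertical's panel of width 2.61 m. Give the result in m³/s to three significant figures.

5.38 m³/s

v̄ = v₀.₆ = 0.900 m/s
q = v̄ × d × w = 0.9000 × 2.29 × 2.61 = 5.379 m³/s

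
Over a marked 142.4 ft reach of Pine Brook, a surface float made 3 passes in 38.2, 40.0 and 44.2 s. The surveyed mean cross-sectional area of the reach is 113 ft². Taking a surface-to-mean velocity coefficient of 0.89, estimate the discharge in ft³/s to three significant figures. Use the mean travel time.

t̄ = (38.2 + 40.0 + 44.2) / 3 = 40.8 s
v_surface = L / t̄ = 142.4 / 40.8 = 3.490 ft/s
v_mean = 0.89 × 3.490 = 3.106 ft/s
Q = A × v_mean = 113 × 3.106 = 351.0 ft³/s

351 ft³/s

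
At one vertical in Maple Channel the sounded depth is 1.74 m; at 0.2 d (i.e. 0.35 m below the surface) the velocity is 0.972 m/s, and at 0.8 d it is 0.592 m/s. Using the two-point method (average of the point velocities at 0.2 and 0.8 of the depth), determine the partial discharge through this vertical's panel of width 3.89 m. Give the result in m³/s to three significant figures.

5.29 m³/s

v̄ = (0.972 + 0.592) / 2 = 0.7820 m/s
q = v̄ × d × w = 0.7820 × 1.74 × 3.89 = 5.293 m³/s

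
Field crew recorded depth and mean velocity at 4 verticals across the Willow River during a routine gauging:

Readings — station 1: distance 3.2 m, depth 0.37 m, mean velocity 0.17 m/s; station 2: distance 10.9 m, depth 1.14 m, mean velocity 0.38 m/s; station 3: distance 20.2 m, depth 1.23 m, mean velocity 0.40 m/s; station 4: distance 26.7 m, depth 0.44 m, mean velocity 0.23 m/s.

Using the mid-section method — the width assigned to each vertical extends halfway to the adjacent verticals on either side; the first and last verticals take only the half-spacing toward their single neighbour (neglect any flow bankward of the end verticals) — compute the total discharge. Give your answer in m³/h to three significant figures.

29300 m³/h

w_1 = (10.9 − 3.2)/2 = 3.85 m; q_1 = 0.17 × 0.37 × 3.85 = 0.2422 m³/s
w_2 = (20.2 − 3.2)/2 = 8.5 m; q_2 = 0.38 × 1.14 × 8.5 = 3.682 m³/s
w_3 = (26.7 − 10.9)/2 = 7.9 m; q_3 = 0.40 × 1.23 × 7.9 = 3.887 m³/s
w_4 = (26.7 − 20.2)/2 = 3.25 m; q_4 = 0.23 × 0.44 × 3.25 = 0.3289 m³/s
Q = Σ qᵢ = 8.140 m³/s
= 8.140 × 3600 = 29300 m³/h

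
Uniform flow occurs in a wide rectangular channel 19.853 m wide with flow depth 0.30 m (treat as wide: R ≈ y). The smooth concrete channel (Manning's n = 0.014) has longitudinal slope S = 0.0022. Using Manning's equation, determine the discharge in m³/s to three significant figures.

8.94 m³/s

A = b·y = 19.853 × 0.30 = 5.956 m²
Wide channel: R ≈ y = 0.30 m
Q = (1/n)·A·R^(2/3)·S^(1/2) = (1/0.014) × 5.956 × 0.3000^(2/3) × 0.0022^(1/2) = 8.942 m³/s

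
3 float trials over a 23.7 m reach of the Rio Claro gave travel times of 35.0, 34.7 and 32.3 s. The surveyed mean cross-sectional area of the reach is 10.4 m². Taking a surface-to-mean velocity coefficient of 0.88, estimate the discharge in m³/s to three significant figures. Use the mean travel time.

6.38 m³/s

t̄ = (35.0 + 34.7 + 32.3) / 3 = 34 s
v_surface = L / t̄ = 23.7 / 34 = 0.6971 m/s
v_mean = 0.88 × 0.6971 = 0.6134 m/s
Q = A × v_mean = 10.4 × 0.6134 = 6.379 m³/s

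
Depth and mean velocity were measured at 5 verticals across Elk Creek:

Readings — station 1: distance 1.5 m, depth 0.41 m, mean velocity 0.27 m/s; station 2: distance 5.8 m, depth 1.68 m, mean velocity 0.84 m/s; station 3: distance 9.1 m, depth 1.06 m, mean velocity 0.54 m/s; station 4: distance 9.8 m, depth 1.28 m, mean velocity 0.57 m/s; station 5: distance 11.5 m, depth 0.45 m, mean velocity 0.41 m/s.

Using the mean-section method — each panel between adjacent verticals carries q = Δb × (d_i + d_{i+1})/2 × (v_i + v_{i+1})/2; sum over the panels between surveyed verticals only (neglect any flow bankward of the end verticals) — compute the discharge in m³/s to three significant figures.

6.79 m³/s

Panel 1-2: Δb = 4.3 m, d̄ = (0.41+1.68)/2 = 1.045, v̄ = (0.27+0.84)/2 = 0.555 → q = 4.3×1.045×0.555 = 2.494 m³/s
Panel 2-3: Δb = 3.3 m, d̄ = (1.68+1.06)/2 = 1.37, v̄ = (0.84+0.54)/2 = 0.69 → q = 3.3×1.37×0.69 = 3.119 m³/s
Panel 3-4: Δb = 0.7 m, d̄ = (1.06+1.28)/2 = 1.17, v̄ = (0.54+0.57)/2 = 0.555 → q = 0.7×1.17×0.555 = 0.4545 m³/s
Panel 4-5: Δb = 1.7 m, d̄ = (1.28+0.45)/2 = 0.865, v̄ = (0.57+0.41)/2 = 0.49 → q = 1.7×0.865×0.49 = 0.7205 m³/s
Q = Σ q = 6.788 m³/s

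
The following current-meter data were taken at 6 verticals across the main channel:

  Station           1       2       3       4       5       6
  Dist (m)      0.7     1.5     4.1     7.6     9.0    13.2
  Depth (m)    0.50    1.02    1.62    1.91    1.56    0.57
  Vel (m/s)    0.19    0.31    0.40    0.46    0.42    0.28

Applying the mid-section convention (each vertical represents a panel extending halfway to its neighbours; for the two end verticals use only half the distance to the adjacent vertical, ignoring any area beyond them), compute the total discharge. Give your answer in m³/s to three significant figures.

6.87 m³/s

w_1 = (1.5 − 0.7)/2 = 0.4 m; q_1 = 0.19 × 0.50 × 0.4 = 0.03800 m³/s
w_2 = (4.1 − 0.7)/2 = 1.7 m; q_2 = 0.31 × 1.02 × 1.7 = 0.5375 m³/s
w_3 = (7.6 − 1.5)/2 = 3.05 m; q_3 = 0.40 × 1.62 × 3.05 = 1.976 m³/s
w_4 = (9.0 − 4.1)/2 = 2.45 m; q_4 = 0.46 × 1.91 × 2.45 = 2.153 m³/s
w_5 = (13.2 − 7.6)/2 = 2.8 m; q_5 = 0.42 × 1.56 × 2.8 = 1.835 m³/s
w_6 = (13.2 − 9.0)/2 = 2.1 m; q_6 = 0.28 × 0.57 × 2.1 = 0.3352 m³/s
Q = Σ qᵢ = 6.874 m³/s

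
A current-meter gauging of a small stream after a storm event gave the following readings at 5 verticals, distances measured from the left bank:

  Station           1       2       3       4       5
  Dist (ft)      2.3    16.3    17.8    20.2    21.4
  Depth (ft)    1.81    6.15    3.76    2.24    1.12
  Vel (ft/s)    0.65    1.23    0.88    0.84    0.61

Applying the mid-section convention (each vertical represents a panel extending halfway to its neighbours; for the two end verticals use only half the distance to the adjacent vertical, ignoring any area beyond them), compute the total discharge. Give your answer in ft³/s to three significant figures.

w_1 = (16.3 − 2.3)/2 = 7 ft; q_1 = 0.65 × 1.81 × 7 = 8.236 ft³/s
w_2 = (17.8 − 2.3)/2 = 7.75 ft; q_2 = 1.23 × 6.15 × 7.75 = 58.62 ft³/s
w_3 = (20.2 − 16.3)/2 = 1.95 ft; q_3 = 0.88 × 3.76 × 1.95 = 6.452 ft³/s
w_4 = (21.4 − 17.8)/2 = 1.8 ft; q_4 = 0.84 × 2.24 × 1.8 = 3.387 ft³/s
w_5 = (21.4 − 20.2)/2 = 0.6 ft; q_5 = 0.61 × 1.12 × 0.6 = 0.4099 ft³/s
Q = Σ qᵢ = 77.11 ft³/s

77.1 ft³/s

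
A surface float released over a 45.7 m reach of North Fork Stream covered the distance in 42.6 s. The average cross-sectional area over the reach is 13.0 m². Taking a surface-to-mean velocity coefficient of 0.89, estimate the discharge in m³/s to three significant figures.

v_surface = L / t̄ = 45.7 / 42.6 = 1.073 m/s
v_mean = 0.89 × 1.073 = 0.9548 m/s
Q = A × v_mean = 13.0 × 0.9548 = 12.41 m³/s

12.4 m³/s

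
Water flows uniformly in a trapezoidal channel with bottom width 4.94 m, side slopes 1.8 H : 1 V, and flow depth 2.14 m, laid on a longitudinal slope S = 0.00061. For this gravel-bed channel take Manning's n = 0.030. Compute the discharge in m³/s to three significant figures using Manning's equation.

19.1 m³/s

A = (b + z·y)·y = (4.94 + 1.8×2.14)×2.14 = 18.81 m²
P = b + 2y√(1+z²) = 4.94 + 2×2.14×√(1+1.8²) = 13.75 m
R = A/P = 18.81/13.75 = 1.368 m
Q = (1/n)·A·R^(2/3)·S^(1/2) = (1/0.030) × 18.81 × 1.368^(2/3) × 0.00061^(1/2) = 19.09 m³/s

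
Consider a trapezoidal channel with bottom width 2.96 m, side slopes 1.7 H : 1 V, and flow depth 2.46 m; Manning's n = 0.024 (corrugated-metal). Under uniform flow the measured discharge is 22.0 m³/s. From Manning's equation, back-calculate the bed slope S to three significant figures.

A = (b + z·y)·y = (2.96 + 1.7×2.46)×2.46 = 17.57 m²
P = b + 2y√(1+z²) = 2.96 + 2×2.46×√(1+1.7²) = 12.66 m
R = A/P = 17.57/12.66 = 1.387 m
S = (Q·n / (1·A·R^(2/3)))² = (22.0×0.024 / (1×17.57×1.244))² = 0.0005837

0.000584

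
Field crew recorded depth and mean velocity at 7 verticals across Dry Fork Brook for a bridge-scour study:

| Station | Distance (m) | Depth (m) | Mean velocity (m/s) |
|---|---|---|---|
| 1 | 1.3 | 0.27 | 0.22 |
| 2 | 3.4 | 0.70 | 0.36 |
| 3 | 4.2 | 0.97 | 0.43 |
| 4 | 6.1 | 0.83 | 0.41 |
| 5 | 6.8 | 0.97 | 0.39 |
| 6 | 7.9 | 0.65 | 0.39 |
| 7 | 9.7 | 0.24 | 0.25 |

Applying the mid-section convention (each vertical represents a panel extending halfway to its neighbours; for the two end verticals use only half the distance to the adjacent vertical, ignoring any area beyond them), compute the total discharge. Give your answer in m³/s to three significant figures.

2.20 m³/s

w_1 = (3.4 − 1.3)/2 = 1.05 m; q_1 = 0.22 × 0.27 × 1.05 = 0.06237 m³/s
w_2 = (4.2 − 1.3)/2 = 1.45 m; q_2 = 0.36 × 0.70 × 1.45 = 0.3654 m³/s
w_3 = (6.1 − 3.4)/2 = 1.35 m; q_3 = 0.43 × 0.97 × 1.35 = 0.5631 m³/s
w_4 = (6.8 − 4.2)/2 = 1.3 m; q_4 = 0.41 × 0.83 × 1.3 = 0.4424 m³/s
w_5 = (7.9 − 6.1)/2 = 0.9 m; q_5 = 0.39 × 0.97 × 0.9 = 0.3405 m³/s
w_6 = (9.7 − 6.8)/2 = 1.45 m; q_6 = 0.39 × 0.65 × 1.45 = 0.3676 m³/s
w_7 = (9.7 − 7.9)/2 = 0.9 m; q_7 = 0.25 × 0.24 × 0.9 = 0.05400 m³/s
Q = Σ qᵢ = 2.195 m³/s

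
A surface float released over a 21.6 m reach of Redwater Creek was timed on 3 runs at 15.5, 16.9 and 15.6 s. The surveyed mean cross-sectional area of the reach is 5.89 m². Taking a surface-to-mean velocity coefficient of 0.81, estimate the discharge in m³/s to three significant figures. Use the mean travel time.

t̄ = (15.5 + 16.9 + 15.6) / 3 = 16 s
v_surface = L / t̄ = 21.6 / 16 = 1.350 m/s
v_mean = 0.81 × 1.350 = 1.094 m/s
Q = A × v_mean = 5.89 × 1.094 = 6.441 m³/s

6.44 m³/s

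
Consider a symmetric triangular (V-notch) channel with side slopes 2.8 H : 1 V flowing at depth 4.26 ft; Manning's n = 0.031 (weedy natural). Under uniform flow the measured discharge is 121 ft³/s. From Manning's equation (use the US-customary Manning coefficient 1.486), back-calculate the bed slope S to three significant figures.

A = z·y² = 2.8×4.26² = 50.81 ft²
P = 2y√(1+z²) = 2×4.26×√(1+2.8²) = 25.33 ft
R = A/P = 50.81/25.33 = 2.006 ft
S = (Q·n / (1.486·A·R^(2/3)))² = (121×0.031 / (1.486×50.81×1.591))² = 0.0009755

0.000975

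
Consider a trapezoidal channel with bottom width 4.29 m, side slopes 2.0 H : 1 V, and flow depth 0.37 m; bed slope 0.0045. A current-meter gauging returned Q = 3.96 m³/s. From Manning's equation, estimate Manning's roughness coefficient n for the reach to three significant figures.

0.0145

A = (b + z·y)·y = (4.29 + 2.0×0.37)×0.37 = 1.861 m²
P = b + 2y√(1+z²) = 4.29 + 2×0.37×√(1+2.0²) = 5.945 m
R = A/P = 1.861/5.945 = 0.3131 m
n = (1/Q)·A·R^(2/3)·S^(1/2) = (1/3.96) × 1.861 × 0.4611 × 0.06708 = 0.01454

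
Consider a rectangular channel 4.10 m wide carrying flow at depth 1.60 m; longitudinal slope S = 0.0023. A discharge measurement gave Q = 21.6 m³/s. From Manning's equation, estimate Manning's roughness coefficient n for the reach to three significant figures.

0.0136

A = b·y = 4.10 × 1.60 = 6.560 m²
P = b + 2y = 4.10 + 2×1.60 = 7.300 m
R = A/P = 6.560/7.300 = 0.8986 m
n = (1/Q)·A·R^(2/3)·S^(1/2) = (1/21.6) × 6.560 × 0.9312 × 0.04796 = 0.01356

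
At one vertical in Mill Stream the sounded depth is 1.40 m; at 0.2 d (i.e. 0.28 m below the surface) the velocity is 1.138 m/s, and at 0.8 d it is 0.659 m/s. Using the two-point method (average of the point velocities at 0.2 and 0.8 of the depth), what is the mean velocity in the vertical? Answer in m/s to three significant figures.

0.899 m/s

v̄ = (1.138 + 0.659) / 2 = 0.8985 m/s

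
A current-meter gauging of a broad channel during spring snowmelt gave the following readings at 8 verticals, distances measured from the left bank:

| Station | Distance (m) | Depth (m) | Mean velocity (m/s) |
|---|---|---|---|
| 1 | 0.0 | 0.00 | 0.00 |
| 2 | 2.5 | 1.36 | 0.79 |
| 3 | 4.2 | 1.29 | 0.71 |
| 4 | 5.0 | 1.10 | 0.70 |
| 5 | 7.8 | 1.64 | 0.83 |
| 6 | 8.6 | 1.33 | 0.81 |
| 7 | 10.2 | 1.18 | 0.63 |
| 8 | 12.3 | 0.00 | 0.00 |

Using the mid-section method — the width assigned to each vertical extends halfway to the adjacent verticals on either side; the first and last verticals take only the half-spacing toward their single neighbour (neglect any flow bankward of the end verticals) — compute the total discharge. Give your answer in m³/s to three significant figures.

9.91 m³/s

w_2 = (4.2 − 0.0)/2 = 2.1 m; q_2 = 0.79 × 1.36 × 2.1 = 2.256 m³/s
w_3 = (5.0 − 2.5)/2 = 1.25 m; q_3 = 0.71 × 1.29 × 1.25 = 1.145 m³/s
w_4 = (7.8 − 4.2)/2 = 1.8 m; q_4 = 0.70 × 1.10 × 1.8 = 1.386 m³/s
w_5 = (8.6 − 5.0)/2 = 1.8 m; q_5 = 0.83 × 1.64 × 1.8 = 2.450 m³/s
w_6 = (10.2 − 7.8)/2 = 1.2 m; q_6 = 0.81 × 1.33 × 1.2 = 1.293 m³/s
w_7 = (12.3 − 8.6)/2 = 1.85 m; q_7 = 0.63 × 1.18 × 1.85 = 1.375 m³/s
Stations 1, 8 contribute zero (depth or velocity is 0).
Q = Σ qᵢ = 9.905 m³/s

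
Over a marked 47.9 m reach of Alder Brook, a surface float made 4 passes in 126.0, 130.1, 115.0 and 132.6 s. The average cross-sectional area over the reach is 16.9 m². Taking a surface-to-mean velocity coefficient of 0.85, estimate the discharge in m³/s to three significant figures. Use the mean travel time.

t̄ = (126.0 + 130.1 + 115.0 + 132.6) / 4 = 125.925 s
v_surface = L / t̄ = 47.9 / 125.925 = 0.3804 m/s
v_mean = 0.85 × 0.3804 = 0.3233 m/s
Q = A × v_mean = 16.9 × 0.3233 = 5.464 m³/s

5.46 m³/s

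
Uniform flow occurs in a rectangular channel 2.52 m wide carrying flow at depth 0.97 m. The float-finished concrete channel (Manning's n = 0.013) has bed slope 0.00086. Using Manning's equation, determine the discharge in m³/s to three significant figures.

3.69 m³/s

A = b·y = 2.52 × 0.97 = 2.444 m²
P = b + 2y = 2.52 + 2×0.97 = 4.460 m
R = A/P = 2.444/4.460 = 0.5481 m
Q = (1/n)·A·R^(2/3)·S^(1/2) = (1/0.013) × 2.444 × 0.5481^(2/3) × 0.00086^(1/2) = 3.693 m³/s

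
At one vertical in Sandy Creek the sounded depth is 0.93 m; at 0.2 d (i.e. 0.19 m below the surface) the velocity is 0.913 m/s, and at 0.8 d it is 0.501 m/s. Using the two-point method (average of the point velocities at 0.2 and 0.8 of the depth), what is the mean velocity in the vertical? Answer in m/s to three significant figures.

v̄ = (0.913 + 0.501) / 2 = 0.7070 m/s

0.707 m/s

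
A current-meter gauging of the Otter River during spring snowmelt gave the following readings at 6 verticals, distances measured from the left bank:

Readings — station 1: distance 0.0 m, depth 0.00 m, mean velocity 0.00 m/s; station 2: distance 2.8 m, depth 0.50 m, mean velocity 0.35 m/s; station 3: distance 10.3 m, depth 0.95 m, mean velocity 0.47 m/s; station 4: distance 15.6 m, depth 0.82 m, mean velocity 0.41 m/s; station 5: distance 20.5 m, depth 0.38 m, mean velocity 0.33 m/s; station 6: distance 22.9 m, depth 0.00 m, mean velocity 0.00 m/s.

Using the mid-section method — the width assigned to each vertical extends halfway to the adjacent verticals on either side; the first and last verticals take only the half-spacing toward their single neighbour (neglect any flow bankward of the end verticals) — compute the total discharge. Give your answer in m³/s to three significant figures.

w_2 = (10.3 − 0.0)/2 = 5.15 m; q_2 = 0.35 × 0.50 × 5.15 = 0.9013 m³/s
w_3 = (15.6 − 2.8)/2 = 6.4 m; q_3 = 0.47 × 0.95 × 6.4 = 2.858 m³/s
w_4 = (20.5 − 10.3)/2 = 5.1 m; q_4 = 0.41 × 0.82 × 5.1 = 1.715 m³/s
w_5 = (22.9 − 15.6)/2 = 3.65 m; q_5 = 0.33 × 0.38 × 3.65 = 0.4577 m³/s
Stations 1, 6 contribute zero (depth or velocity is 0).
Q = Σ qᵢ = 5.931 m³/s

5.93 m³/s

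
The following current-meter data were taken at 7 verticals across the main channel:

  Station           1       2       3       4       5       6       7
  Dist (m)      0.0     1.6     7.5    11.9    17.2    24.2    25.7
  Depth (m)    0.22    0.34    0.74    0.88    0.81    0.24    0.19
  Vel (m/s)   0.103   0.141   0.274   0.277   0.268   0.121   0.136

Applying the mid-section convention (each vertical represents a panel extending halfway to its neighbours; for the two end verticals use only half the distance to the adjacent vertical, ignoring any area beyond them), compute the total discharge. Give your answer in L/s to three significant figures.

3900 L/s

w_1 = (1.6 − 0.0)/2 = 0.8 m; q_1 = 0.103 × 0.22 × 0.8 = 0.01813 m³/s
w_2 = (7.5 − 0.0)/2 = 3.75 m; q_2 = 0.141 × 0.34 × 3.75 = 0.1798 m³/s
w_3 = (11.9 − 1.6)/2 = 5.15 m; q_3 = 0.274 × 0.74 × 5.15 = 1.044 m³/s
w_4 = (17.2 − 7.5)/2 = 4.85 m; q_4 = 0.277 × 0.88 × 4.85 = 1.182 m³/s
w_5 = (24.2 − 11.9)/2 = 6.15 m; q_5 = 0.268 × 0.81 × 6.15 = 1.335 m³/s
w_6 = (25.7 − 17.2)/2 = 4.25 m; q_6 = 0.121 × 0.24 × 4.25 = 0.1234 m³/s
w_7 = (25.7 − 24.2)/2 = 0.75 m; q_7 = 0.136 × 0.19 × 0.75 = 0.01938 m³/s
Q = Σ qᵢ = 3.902 m³/s
= 3.902 × 1000 = 3902 L/s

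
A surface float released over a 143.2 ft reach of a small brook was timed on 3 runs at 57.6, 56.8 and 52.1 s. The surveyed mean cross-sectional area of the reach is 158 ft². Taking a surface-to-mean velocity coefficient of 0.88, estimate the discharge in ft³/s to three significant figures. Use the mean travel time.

t̄ = (57.6 + 56.8 + 52.1) / 3 = 55.5 s
v_surface = L / t̄ = 143.2 / 55.5 = 2.580 ft/s
v_mean = 0.88 × 2.580 = 2.271 ft/s
Q = A × v_mean = 158 × 2.271 = 358.7 ft³/s

359 ft³/s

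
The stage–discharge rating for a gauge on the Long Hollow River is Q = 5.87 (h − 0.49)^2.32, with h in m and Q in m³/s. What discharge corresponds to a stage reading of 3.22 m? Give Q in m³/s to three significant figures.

60.3 m³/s

Q = 5.87 × (3.22 − 0.49)^2.32 = 5.87 × 2.73^2.32 = 60.33 m³/s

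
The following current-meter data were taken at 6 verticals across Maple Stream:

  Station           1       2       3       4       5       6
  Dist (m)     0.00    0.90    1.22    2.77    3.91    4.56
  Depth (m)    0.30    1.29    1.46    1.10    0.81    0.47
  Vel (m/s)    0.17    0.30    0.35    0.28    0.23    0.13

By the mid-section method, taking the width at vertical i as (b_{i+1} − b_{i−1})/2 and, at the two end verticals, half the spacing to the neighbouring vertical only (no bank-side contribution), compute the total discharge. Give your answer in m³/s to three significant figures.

w_1 = (0.90 − 0.00)/2 = 0.45 m; q_1 = 0.17 × 0.30 × 0.45 = 0.02295 m³/s
w_2 = (1.22 − 0.00)/2 = 0.61 m; q_2 = 0.30 × 1.29 × 0.61 = 0.2361 m³/s
w_3 = (2.77 − 0.90)/2 = 0.935 m; q_3 = 0.35 × 1.46 × 0.935 = 0.4778 m³/s
w_4 = (3.91 − 1.22)/2 = 1.345 m; q_4 = 0.28 × 1.10 × 1.345 = 0.4143 m³/s
w_5 = (4.56 − 2.77)/2 = 0.895 m; q_5 = 0.23 × 0.81 × 0.895 = 0.1667 m³/s
w_6 = (4.56 − 3.91)/2 = 0.325 m; q_6 = 0.13 × 0.47 × 0.325 = 0.01986 m³/s
Q = Σ qᵢ = 1.338 m³/s

1.34 m³/s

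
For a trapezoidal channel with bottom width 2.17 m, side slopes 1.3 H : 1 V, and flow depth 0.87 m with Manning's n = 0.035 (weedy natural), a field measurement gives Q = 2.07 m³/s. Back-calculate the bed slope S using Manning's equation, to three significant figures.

0.00134

A = (b + z·y)·y = (2.17 + 1.3×0.87)×0.87 = 2.872 m²
P = b + 2y√(1+z²) = 2.17 + 2×0.87×√(1+1.3²) = 5.024 m
R = A/P = 2.872/5.024 = 0.5717 m
S = (Q·n / (1·A·R^(2/3)))² = (2.07×0.035 / (1×2.872×0.6888))² = 0.001341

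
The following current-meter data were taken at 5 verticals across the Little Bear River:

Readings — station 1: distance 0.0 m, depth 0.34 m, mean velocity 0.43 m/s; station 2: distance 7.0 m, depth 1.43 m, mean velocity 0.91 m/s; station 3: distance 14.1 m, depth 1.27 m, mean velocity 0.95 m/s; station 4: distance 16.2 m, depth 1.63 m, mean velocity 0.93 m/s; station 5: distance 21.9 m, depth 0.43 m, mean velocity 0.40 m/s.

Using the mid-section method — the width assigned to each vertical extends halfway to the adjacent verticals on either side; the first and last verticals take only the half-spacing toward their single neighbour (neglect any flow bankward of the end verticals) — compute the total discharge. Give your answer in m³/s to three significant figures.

21.6 m³/s

w_1 = (7.0 − 0.0)/2 = 3.5 m; q_1 = 0.43 × 0.34 × 3.5 = 0.5117 m³/s
w_2 = (14.1 − 0.0)/2 = 7.05 m; q_2 = 0.91 × 1.43 × 7.05 = 9.174 m³/s
w_3 = (16.2 − 7.0)/2 = 4.6 m; q_3 = 0.95 × 1.27 × 4.6 = 5.550 m³/s
w_4 = (21.9 − 14.1)/2 = 3.9 m; q_4 = 0.93 × 1.63 × 3.9 = 5.912 m³/s
w_5 = (21.9 − 16.2)/2 = 2.85 m; q_5 = 0.40 × 0.43 × 2.85 = 0.4902 m³/s
Q = Σ qᵢ = 21.64 m³/s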